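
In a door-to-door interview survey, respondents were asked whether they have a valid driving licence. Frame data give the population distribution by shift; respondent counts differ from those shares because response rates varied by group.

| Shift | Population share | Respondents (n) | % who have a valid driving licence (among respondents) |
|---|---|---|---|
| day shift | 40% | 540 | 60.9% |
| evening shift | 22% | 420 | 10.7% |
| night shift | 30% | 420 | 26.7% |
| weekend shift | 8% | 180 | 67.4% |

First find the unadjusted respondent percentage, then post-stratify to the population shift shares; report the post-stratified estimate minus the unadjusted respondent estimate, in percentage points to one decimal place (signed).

Naive respondent-only estimate (weights = respondent counts):
  (540/1560)×60.9 + (420/1560)×10.7 + (420/1560)×26.7 + (180/1560)×67.4 = 38.9269%
Post-stratified estimate weights by population shares:
  0.4×60.9 + 0.22×10.7 + 0.3×26.7 + 0.08×67.4 = 40.116%
Difference = 40.116 − 38.9269 = 1.1891 pp.

+1.2 percentage points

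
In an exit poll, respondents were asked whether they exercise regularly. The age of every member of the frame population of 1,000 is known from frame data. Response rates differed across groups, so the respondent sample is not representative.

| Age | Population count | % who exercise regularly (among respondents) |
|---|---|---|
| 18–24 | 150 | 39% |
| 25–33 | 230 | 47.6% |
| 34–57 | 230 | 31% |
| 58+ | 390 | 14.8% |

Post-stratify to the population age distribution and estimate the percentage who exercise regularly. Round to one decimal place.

Reweight to the known age distribution:
  18–24: (150/1,000) × 39 = 5.85
  25–33: (230/1,000) × 47.6 = 10.948
  34–57: (230/1,000) × 31 = 7.13
  58+: (390/1,000) × 14.8 = 5.772
Post-stratified estimate = 29.7 → 29.7%.

29.7%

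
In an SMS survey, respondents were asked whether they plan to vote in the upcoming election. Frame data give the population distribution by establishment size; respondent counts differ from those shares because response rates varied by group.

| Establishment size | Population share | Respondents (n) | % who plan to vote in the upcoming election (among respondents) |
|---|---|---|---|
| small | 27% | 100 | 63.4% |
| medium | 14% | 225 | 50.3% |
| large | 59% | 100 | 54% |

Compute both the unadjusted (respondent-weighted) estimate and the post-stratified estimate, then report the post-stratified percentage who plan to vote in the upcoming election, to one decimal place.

Unadjusted (pooled respondent) estimate weights by respondent counts:
  (100/425)×63.4 + (225/425)×50.3 + (100/425)×54 = 54.2529%
Post-stratifying to population shares instead:
  0.27×63.4 + 0.14×50.3 + 0.59×54 = 56.02%

56.0%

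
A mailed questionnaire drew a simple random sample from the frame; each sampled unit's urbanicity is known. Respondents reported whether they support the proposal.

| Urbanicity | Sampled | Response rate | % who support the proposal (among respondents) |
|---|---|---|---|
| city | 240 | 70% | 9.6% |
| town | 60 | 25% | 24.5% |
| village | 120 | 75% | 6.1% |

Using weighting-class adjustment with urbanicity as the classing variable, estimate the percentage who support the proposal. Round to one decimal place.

10.7%

Each respondent's weight = sampled/responded in their class; summing within a class gives n_sampled, so:
  city: 240 × 9.6 = 2304
  town: 60 × 24.5 = 1470
  village: 120 × 6.1 = 732
Adjusted estimate = 4506 / 420 = 10.7286 → 10.7%.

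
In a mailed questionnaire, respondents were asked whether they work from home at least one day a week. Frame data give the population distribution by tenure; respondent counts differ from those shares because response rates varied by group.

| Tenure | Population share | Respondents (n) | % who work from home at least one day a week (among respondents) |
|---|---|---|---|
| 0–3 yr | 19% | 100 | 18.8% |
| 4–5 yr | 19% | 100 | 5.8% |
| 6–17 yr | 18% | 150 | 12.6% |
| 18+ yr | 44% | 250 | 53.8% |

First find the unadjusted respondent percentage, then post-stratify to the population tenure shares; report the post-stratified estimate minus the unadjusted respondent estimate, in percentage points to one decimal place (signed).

+0.9 percentage points

Without adjustment, the pooled respondent share is:
  (100/600)×18.8 + (100/600)×5.8 + (150/600)×12.6 + (250/600)×53.8 = 29.6667%
Reweighting by population tenure shares:
  0.19×18.8 + 0.19×5.8 + 0.18×12.6 + 0.44×53.8 = 30.614%
Difference = 30.614 − 29.6667 = 0.9473 pp.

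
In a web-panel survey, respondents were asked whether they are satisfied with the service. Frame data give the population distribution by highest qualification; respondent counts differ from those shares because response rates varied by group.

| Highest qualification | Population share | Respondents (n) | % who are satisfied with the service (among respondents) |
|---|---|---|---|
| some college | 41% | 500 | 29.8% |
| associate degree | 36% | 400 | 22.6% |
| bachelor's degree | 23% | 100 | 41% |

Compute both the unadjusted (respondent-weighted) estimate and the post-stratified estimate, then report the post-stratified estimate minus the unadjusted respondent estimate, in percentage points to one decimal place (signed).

Naive respondent-only estimate (weights = respondent counts):
  (500/1000)×29.8 + (400/1000)×22.6 + (100/1000)×41 = 28.04%
Post-stratifying to population shares instead:
  0.41×29.8 + 0.36×22.6 + 0.23×41 = 29.784%
Difference = 29.784 − 28.04 = 1.744 pp.

+1.7 percentage points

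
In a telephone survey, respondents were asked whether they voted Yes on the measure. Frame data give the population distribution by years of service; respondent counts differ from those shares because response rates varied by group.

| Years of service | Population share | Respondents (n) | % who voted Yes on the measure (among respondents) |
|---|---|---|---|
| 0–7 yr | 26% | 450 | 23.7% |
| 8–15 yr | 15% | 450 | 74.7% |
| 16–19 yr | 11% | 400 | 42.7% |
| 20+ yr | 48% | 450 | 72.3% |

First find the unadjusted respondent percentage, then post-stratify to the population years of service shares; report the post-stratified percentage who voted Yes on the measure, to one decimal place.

56.8%

Naive respondent-only estimate (weights = respondent counts):
  (450/1750)×23.7 + (450/1750)×74.7 + (400/1750)×42.7 + (450/1750)×72.3 = 53.6543%
Post-stratified estimate weights by population shares:
  0.26×23.7 + 0.15×74.7 + 0.11×42.7 + 0.48×72.3 = 56.768%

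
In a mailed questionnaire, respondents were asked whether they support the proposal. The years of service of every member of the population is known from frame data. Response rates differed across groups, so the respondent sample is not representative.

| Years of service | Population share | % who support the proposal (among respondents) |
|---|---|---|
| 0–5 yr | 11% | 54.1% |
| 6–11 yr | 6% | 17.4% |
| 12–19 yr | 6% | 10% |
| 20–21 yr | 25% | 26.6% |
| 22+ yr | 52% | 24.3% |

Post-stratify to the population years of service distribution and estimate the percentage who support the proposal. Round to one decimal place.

Post-stratification weights by population share, not respondent share:
  0–5 yr: 0.11 × 54.1 = 5.951
  6–11 yr: 0.06 × 17.4 = 1.044
  12–19 yr: 0.06 × 10 = 0.6
  20–21 yr: 0.25 × 26.6 = 6.65
  22+ yr: 0.52 × 24.3 = 12.636
Post-stratified estimate = 26.881 → 26.9%.

26.9%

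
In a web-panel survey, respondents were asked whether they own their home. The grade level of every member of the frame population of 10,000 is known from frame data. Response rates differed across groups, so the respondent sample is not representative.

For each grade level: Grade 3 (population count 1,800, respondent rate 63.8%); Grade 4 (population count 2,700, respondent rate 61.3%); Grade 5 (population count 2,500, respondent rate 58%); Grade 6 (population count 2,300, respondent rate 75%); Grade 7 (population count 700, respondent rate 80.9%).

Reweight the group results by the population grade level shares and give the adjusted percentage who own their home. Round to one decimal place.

65.4%

Each cell contributes population-share × respondent value:
  Grade 3: (1,800/10,000) × 63.8 = 11.484
  Grade 4: (2,700/10,000) × 61.3 = 16.551
  Grade 5: (2,500/10,000) × 58 = 14.5
  Grade 6: (2,300/10,000) × 75 = 17.25
  Grade 7: (700/10,000) × 80.9 = 5.663
Post-stratified estimate = 65.448 → 65.4%.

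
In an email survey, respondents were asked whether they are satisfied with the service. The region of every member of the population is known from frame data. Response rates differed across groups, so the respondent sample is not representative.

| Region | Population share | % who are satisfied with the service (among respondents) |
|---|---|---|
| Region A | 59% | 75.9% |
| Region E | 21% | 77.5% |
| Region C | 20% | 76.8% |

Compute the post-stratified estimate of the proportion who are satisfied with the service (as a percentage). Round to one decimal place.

Post-stratification weights by population share, not respondent share:
  Region A: 0.59 × 75.9 = 44.781
  Region E: 0.21 × 77.5 = 16.275
  Region C: 0.2 × 76.8 = 15.36
Post-stratified estimate = 76.416 → 76.4%.

76.4%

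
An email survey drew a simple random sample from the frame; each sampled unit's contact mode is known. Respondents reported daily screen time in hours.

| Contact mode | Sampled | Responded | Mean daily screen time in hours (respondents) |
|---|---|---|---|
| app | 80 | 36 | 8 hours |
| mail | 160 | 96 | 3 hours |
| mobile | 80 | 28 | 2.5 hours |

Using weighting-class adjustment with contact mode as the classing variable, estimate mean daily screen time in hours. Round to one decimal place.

Class response rates: app 36/80 = 45%, mail 96/160 = 60%, mobile 28/80 = 35%.
Weighting each respondent by the inverse class response rate inflates each class back to its sampled size, so the class weight is n_sampled:
  app: 80 × 8 = 640
  mail: 160 × 3 = 480
  mobile: 80 × 2.5 = 200
Adjusted estimate = 1320 / 320 = 4.125 → 4.1.

4.1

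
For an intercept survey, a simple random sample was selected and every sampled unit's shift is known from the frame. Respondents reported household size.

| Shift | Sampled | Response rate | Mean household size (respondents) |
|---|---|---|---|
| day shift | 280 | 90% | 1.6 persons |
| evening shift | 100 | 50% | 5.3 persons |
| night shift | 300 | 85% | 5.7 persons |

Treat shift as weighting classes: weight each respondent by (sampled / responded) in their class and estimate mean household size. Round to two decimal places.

3.95

With weight = n_sampled/n_responded per class, the weighted class total is n_sampled:
  day shift: 280 × 1.6 = 448
  evening shift: 100 × 5.3 = 530
  night shift: 300 × 5.7 = 1710
Adjusted estimate = 2688 / 680 = 3.95294 → 3.95.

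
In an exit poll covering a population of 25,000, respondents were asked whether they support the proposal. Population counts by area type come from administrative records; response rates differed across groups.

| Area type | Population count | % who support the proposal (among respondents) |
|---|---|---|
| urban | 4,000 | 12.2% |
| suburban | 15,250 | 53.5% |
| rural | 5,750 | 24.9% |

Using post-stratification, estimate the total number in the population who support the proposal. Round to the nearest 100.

Each cell contributes its population count × the respondent rate:
  urban: 4,000 × 12.2% = 488
  suburban: 15,250 × 53.5% = 8158.75
  rural: 5,750 × 24.9% = 1431.75
Estimated total = 10078.5 → 10,100.

10,100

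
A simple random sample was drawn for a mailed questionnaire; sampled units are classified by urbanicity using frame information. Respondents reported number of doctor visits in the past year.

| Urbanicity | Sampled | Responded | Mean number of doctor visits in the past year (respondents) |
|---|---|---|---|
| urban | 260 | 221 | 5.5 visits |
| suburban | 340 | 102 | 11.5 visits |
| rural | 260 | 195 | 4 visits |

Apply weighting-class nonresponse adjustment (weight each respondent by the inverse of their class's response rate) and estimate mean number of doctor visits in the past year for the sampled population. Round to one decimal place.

7.4

Response rates by class: urban 221/260 = 85%, suburban 102/340 = 30%, rural 195/260 = 75%.
Inverse-response-rate weighting restores each class to its sampled count, so class totals weight by n_sampled:
  urban: 260 × 5.5 = 1430
  suburban: 340 × 11.5 = 3910
  rural: 260 × 4 = 1040
Adjusted estimate = 6380 / 860 = 7.41861 → 7.4.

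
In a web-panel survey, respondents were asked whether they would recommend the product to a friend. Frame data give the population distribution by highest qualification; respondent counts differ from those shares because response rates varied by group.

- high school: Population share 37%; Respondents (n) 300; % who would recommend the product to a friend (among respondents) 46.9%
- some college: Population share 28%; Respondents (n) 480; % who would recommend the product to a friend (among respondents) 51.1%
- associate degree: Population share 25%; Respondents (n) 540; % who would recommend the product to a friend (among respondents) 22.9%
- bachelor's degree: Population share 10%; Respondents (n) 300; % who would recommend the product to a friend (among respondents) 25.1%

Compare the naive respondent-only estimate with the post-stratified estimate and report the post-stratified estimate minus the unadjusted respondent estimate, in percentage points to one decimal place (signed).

+3.8 percentage points

Naive respondent-only estimate (weights = respondent counts):
  (300/1620)×46.9 + (480/1620)×51.1 + (540/1620)×22.9 + (300/1620)×25.1 = 36.1074%
Post-stratifying to population shares instead:
  0.37×46.9 + 0.28×51.1 + 0.25×22.9 + 0.1×25.1 = 39.896%
Difference = 39.896 − 36.1074 = 3.7886 pp.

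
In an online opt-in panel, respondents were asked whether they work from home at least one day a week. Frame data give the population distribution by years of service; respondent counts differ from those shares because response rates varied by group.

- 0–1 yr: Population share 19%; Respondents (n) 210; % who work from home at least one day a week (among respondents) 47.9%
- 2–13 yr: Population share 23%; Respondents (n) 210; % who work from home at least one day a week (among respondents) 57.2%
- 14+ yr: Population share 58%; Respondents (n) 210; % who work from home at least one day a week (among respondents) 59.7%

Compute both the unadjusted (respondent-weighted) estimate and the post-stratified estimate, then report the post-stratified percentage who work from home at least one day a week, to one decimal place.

Unadjusted (pooled respondent) estimate weights by respondent counts:
  (210/630)×47.9 + (210/630)×57.2 + (210/630)×59.7 = 54.9333%
Post-stratified estimate weights by population shares:
  0.19×47.9 + 0.23×57.2 + 0.58×59.7 = 56.883%

56.9%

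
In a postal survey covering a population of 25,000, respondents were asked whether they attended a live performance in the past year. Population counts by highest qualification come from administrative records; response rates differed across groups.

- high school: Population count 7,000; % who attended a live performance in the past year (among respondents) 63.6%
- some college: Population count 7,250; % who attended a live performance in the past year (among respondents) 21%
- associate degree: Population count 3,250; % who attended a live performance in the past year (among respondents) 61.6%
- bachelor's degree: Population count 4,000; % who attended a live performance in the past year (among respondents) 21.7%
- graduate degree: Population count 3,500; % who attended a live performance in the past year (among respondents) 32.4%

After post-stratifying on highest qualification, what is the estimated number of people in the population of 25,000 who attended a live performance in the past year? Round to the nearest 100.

Estimated count per cell = population count × respondent percentage:
  high school: 7,000 × 63.6% = 4452
  some college: 7,250 × 21% = 1522.5
  associate degree: 3,250 × 61.6% = 2002
  bachelor's degree: 4,000 × 21.7% = 868
  graduate degree: 3,500 × 32.4% = 1134
Estimated total = 9978.5 → 10,000.

10,000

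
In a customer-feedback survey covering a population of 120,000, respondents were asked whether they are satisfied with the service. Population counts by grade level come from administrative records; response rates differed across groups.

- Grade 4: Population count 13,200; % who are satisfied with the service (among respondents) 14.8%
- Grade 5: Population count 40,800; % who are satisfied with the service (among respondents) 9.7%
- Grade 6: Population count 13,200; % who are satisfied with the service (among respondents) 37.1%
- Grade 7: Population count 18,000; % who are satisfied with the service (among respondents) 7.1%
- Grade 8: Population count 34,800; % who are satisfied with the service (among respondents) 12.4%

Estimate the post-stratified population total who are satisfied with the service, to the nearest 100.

16,400

Apply each group's respondent rate to its population count:
  Grade 4: 13,200 × 14.8% = 1953.6
  Grade 5: 40,800 × 9.7% = 3957.6
  Grade 6: 13,200 × 37.1% = 4897.2
  Grade 7: 18,000 × 7.1% = 1278
  Grade 8: 34,800 × 12.4% = 4315.2
Estimated total = 16401.6 → 16,400.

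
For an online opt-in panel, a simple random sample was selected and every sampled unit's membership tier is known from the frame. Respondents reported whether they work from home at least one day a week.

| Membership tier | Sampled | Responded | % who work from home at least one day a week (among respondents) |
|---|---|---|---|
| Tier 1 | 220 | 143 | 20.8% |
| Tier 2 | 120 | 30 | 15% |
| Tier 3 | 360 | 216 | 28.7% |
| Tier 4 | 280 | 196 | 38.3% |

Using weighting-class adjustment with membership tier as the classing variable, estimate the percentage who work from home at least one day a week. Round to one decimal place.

28.0%

Class response rates: Tier 1 143/220 = 65%, Tier 2 30/120 = 25%, Tier 3 216/360 = 60%, Tier 4 196/280 = 70%.
With weight = n_sampled/n_responded per class, the weighted class total is n_sampled:
  Tier 1: 220 × 20.8 = 4576
  Tier 2: 120 × 15 = 1800
  Tier 3: 360 × 28.7 = 10,332
  Tier 4: 280 × 38.3 = 10,724
Adjusted estimate = 27,432 / 980 = 27.9918 → 28.0%.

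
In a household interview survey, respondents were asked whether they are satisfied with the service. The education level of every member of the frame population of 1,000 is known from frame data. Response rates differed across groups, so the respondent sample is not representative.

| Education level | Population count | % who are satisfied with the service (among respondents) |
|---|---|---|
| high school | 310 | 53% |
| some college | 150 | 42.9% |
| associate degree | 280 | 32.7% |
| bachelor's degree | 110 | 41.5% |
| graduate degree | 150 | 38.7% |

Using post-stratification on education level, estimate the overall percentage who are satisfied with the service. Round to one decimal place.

Each cell contributes population-share × respondent value:
  high school: (310/1,000) × 53 = 16.43
  some college: (150/1,000) × 42.9 = 6.435
  associate degree: (280/1,000) × 32.7 = 9.156
  bachelor's degree: (110/1,000) × 41.5 = 4.565
  graduate degree: (150/1,000) × 38.7 = 5.805
Post-stratified estimate = 42.391 → 42.4%.

42.4%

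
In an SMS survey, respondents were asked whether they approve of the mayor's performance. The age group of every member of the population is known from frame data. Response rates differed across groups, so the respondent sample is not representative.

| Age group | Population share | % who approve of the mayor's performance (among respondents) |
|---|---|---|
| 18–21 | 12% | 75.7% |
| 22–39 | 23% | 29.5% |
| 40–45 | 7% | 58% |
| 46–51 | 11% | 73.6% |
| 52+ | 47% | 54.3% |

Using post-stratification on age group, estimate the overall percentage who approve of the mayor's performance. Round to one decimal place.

53.5%

Post-stratification weights by population share, not respondent share:
  18–21: 0.12 × 75.7 = 9.084
  22–39: 0.23 × 29.5 = 6.785
  40–45: 0.07 × 58 = 4.06
  46–51: 0.11 × 73.6 = 8.096
  52+: 0.47 × 54.3 = 25.521
Post-stratified estimate = 53.546 → 53.5%.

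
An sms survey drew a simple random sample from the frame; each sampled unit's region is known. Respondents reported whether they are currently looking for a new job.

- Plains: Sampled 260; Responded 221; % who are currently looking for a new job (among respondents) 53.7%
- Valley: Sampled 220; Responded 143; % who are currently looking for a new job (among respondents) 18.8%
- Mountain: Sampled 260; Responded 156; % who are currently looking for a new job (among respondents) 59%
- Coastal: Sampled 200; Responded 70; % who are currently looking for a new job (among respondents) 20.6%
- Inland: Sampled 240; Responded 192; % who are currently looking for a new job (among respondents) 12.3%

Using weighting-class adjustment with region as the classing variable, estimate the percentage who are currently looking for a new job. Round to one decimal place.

34.3%

Response rates by class: Plains 221/260 = 85%, Valley 143/220 = 65%, Mountain 156/260 = 60%, Coastal 70/200 = 35%, Inland 192/240 = 80%.
Weighting each respondent by the inverse class response rate inflates each class back to its sampled size, so the class weight is n_sampled:
  Plains: 260 × 53.7 = 13,962
  Valley: 220 × 18.8 = 4136
  Mountain: 260 × 59 = 15,340
  Coastal: 200 × 20.6 = 4120
  Inland: 240 × 12.3 = 2952
Adjusted estimate = 40,510 / 1,180 = 34.3305 → 34.3%.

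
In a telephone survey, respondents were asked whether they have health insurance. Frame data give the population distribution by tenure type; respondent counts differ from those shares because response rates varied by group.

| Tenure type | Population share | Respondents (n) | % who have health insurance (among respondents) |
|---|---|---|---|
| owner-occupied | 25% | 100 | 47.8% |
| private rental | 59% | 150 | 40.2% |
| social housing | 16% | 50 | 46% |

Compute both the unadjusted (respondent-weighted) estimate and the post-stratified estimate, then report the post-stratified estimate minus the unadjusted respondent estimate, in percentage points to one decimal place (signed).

-0.7 percentage points

Unadjusted (pooled respondent) estimate weights by respondent counts:
  (100/300)×47.8 + (150/300)×40.2 + (50/300)×46 = 43.7%
Post-stratified estimate weights by population shares:
  0.25×47.8 + 0.59×40.2 + 0.16×46 = 43.028%
Difference = 43.028 − 43.7 = -0.672 pp.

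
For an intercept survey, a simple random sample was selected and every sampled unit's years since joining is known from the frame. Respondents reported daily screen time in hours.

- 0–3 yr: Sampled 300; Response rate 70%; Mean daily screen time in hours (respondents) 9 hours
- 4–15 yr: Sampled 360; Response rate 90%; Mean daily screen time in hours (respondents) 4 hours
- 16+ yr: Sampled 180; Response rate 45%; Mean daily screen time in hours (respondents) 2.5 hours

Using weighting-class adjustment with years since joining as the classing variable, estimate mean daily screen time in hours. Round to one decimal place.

5.5

Each respondent's weight = sampled/responded in their class; summing within a class gives n_sampled, so:
  0–3 yr: 300 × 9 = 2700
  4–15 yr: 360 × 4 = 1440
  16+ yr: 180 × 2.5 = 450
Adjusted estimate = 4590 / 840 = 5.46429 → 5.5.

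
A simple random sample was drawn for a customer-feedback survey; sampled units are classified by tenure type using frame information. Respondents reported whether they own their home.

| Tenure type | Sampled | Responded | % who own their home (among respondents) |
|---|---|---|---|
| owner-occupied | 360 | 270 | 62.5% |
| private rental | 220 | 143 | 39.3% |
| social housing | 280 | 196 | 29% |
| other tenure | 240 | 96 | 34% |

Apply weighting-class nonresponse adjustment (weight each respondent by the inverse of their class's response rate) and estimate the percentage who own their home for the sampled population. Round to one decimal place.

43.1%

Class response rates: owner-occupied 270/360 = 75%, private rental 143/220 = 65%, social housing 196/280 = 70%, other tenure 96/240 = 40%.
With weight = n_sampled/n_responded per class, the weighted class total is n_sampled:
  owner-occupied: 360 × 62.5 = 22,500
  private rental: 220 × 39.3 = 8646
  social housing: 280 × 29 = 8120
  other tenure: 240 × 34 = 8160
Adjusted estimate = 47,426 / 1,100 = 43.1145 → 43.1%.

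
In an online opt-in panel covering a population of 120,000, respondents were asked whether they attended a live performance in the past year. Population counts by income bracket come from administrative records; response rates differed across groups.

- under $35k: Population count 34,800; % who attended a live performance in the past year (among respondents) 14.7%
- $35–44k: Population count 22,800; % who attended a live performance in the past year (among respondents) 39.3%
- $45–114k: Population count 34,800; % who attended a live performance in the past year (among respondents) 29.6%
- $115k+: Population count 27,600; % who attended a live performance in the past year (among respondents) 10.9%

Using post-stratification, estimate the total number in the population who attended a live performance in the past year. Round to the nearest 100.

27,400

Apply each group's respondent rate to its population count:
  under $35k: 34,800 × 14.7% = 5115.6
  $35–44k: 22,800 × 39.3% = 8960.4
  $45–114k: 34,800 × 29.6% = 10300.8
  $115k+: 27,600 × 10.9% = 3008.4
Estimated total = 27385.2 → 27,400.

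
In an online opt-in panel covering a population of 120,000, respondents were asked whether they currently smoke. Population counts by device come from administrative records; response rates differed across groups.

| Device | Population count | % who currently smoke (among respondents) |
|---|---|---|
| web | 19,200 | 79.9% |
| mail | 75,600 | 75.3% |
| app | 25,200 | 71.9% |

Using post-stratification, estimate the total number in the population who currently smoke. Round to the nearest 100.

90,400

Apply each group's respondent rate to its population count:
  web: 19,200 × 79.9% = 15340.8
  mail: 75,600 × 75.3% = 56926.8
  app: 25,200 × 71.9% = 18118.8
Estimated total = 90386.4 → 90,400.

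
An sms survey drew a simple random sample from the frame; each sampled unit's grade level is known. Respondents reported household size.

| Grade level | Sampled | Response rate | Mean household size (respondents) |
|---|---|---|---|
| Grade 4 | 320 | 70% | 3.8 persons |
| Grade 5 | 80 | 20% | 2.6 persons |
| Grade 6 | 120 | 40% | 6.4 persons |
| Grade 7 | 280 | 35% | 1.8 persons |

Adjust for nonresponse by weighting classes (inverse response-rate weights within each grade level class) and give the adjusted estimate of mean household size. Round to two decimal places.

With weight = n_sampled/n_responded per class, the weighted class total is n_sampled:
  Grade 4: 320 × 3.8 = 1216
  Grade 5: 80 × 2.6 = 208
  Grade 6: 120 × 6.4 = 768
  Grade 7: 280 × 1.8 = 504
Adjusted estimate = 2696 / 800 = 3.37 → 3.37.

3.37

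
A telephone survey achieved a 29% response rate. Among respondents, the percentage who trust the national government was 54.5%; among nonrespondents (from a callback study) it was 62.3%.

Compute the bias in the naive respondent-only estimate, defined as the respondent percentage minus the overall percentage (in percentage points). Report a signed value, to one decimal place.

-5.5 percentage points

Nonresponse fraction = 1 − 0.29 = 0.71.
Bias = (nonresponse fraction) × (respondent percentage − nonrespondent percentage)
     = 0.71 × (54.5 − 62.3) = 0.71 × -7.8 = -5.538.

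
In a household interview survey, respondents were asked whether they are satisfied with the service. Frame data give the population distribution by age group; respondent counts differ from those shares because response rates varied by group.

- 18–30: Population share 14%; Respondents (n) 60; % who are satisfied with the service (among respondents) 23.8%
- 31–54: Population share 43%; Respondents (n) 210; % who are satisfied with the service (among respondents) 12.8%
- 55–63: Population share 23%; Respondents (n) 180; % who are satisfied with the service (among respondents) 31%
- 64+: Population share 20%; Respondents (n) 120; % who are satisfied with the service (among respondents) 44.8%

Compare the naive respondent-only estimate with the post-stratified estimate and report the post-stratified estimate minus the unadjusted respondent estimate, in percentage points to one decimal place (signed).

Unadjusted (pooled respondent) estimate weights by respondent counts:
  (60/570)×23.8 + (210/570)×12.8 + (180/570)×31 + (120/570)×44.8 = 26.4421%
Reweighting by population age group shares:
  0.14×23.8 + 0.43×12.8 + 0.23×31 + 0.2×44.8 = 24.926%
Difference = 24.926 − 26.4421 = -1.5161 pp.

-1.5 percentage points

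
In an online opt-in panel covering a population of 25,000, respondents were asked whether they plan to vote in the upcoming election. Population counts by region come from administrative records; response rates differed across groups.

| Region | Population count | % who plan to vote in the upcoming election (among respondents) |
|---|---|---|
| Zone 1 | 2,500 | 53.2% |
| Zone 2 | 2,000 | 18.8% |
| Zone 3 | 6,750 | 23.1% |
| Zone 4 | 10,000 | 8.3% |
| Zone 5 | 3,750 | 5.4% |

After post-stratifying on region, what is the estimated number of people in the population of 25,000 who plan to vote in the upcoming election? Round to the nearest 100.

4,300

Each cell contributes its population count × the respondent rate:
  Zone 1: 2,500 × 53.2% = 1330
  Zone 2: 2,000 × 18.8% = 376
  Zone 3: 6,750 × 23.1% = 1559.25
  Zone 4: 10,000 × 8.3% = 830
  Zone 5: 3,750 × 5.4% = 202.5
Estimated total = 4297.75 → 4,300.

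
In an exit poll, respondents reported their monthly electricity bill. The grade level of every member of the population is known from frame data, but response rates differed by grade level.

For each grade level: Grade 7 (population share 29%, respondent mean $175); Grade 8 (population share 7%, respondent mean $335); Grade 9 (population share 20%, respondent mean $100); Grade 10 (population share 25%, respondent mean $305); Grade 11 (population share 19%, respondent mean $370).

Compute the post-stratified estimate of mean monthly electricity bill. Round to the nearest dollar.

$241

Post-stratification weights by population share, not respondent share:
  Grade 7: 0.29 × 175 = 50.75
  Grade 8: 0.07 × 335 = 23.45
  Grade 9: 0.2 × 100 = 20
  Grade 10: 0.25 × 305 = 76.25
  Grade 11: 0.19 × 370 = 70.3
Post-stratified estimate = 240.75 → $241.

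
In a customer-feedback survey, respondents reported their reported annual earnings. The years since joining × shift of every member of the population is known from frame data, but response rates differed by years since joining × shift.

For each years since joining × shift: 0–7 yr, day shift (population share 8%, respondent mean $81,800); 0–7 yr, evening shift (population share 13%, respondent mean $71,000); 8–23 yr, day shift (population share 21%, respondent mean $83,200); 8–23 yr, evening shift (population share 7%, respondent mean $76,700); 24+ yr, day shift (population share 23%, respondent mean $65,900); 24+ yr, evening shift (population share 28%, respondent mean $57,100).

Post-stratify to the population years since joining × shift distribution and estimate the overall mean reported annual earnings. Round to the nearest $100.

Post-stratification weights by population share, not respondent share:
  0–7 yr, day shift: 0.08 × 81,800 = 6544
  0–7 yr, evening shift: 0.13 × 71,000 = 9230
  8–23 yr, day shift: 0.21 × 83,200 = 17,472
  8–23 yr, evening shift: 0.07 × 76,700 = 5369
  24+ yr, day shift: 0.23 × 65,900 = 15,157
  24+ yr, evening shift: 0.28 × 57,100 = 15,988
Post-stratified estimate = 69,760 → $69,800.

$69,800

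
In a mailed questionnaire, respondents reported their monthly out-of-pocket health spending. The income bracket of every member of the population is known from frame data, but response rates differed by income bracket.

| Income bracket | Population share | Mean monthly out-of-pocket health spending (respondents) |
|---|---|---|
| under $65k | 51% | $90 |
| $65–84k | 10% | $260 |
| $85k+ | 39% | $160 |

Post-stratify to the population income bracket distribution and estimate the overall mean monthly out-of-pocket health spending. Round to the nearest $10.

$130

Each cell contributes population-share × respondent value:
  under $65k: 0.51 × 90 = 45.9
  $65–84k: 0.1 × 260 = 26
  $85k+: 0.39 × 160 = 62.4
Post-stratified estimate = 134.3 → $130.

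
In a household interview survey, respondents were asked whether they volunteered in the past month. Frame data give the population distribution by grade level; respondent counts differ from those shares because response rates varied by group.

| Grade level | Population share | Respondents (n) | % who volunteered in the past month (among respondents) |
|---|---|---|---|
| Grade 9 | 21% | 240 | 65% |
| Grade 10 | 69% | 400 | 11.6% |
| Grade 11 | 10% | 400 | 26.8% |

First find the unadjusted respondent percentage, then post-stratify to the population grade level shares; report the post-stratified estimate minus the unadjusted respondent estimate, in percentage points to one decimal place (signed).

Unadjusted (pooled respondent) estimate weights by respondent counts:
  (240/1040)×65 + (400/1040)×11.6 + (400/1040)×26.8 = 29.7692%
Post-stratified estimate weights by population shares:
  0.21×65 + 0.69×11.6 + 0.1×26.8 = 24.334%
Difference = 24.334 − 29.7692 = -5.4352 pp.

-5.4 percentage points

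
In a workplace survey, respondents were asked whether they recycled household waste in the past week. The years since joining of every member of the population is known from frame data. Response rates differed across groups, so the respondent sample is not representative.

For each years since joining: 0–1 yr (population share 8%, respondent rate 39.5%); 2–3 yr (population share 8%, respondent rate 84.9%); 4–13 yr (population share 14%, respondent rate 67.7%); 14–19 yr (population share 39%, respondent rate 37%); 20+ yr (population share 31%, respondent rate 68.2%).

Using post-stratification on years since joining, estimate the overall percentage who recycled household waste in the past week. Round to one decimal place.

Reweight to the known years since joining distribution:
  0–1 yr: 0.08 × 39.5 = 3.16
  2–3 yr: 0.08 × 84.9 = 6.792
  4–13 yr: 0.14 × 67.7 = 9.478
  14–19 yr: 0.39 × 37 = 14.43
  20+ yr: 0.31 × 68.2 = 21.142
Post-stratified estimate = 55.002 → 55.0%.

55.0%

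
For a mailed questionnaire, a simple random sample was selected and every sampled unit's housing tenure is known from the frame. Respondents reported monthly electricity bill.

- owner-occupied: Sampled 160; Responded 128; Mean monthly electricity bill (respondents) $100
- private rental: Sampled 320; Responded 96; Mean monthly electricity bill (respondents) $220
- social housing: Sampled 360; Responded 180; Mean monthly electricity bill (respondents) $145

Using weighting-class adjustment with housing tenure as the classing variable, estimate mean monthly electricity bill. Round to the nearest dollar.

$165

Class response rates: owner-occupied 128/160 = 80%, private rental 96/320 = 30%, social housing 180/360 = 50%.
Weighting each respondent by the inverse class response rate inflates each class back to its sampled size, so the class weight is n_sampled:
  owner-occupied: 160 × 100 = 16,000
  private rental: 320 × 220 = 70,400
  social housing: 360 × 145 = 52,200
Adjusted estimate = 138,600 / 840 = 165 → $165.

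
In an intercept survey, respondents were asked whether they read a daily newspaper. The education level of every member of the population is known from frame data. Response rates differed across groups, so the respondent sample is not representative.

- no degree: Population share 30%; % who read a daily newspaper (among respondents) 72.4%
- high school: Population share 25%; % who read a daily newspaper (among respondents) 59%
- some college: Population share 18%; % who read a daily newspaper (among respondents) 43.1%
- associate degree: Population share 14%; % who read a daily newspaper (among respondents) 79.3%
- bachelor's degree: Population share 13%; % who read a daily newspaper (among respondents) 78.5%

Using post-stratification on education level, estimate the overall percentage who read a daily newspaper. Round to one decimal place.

Reweight to the known education level distribution:
  no degree: 0.3 × 72.4 = 21.72
  high school: 0.25 × 59 = 14.75
  some college: 0.18 × 43.1 = 7.758
  associate degree: 0.14 × 79.3 = 11.102
  bachelor's degree: 0.13 × 78.5 = 10.205
Post-stratified estimate = 65.535 → 65.5%.

65.5%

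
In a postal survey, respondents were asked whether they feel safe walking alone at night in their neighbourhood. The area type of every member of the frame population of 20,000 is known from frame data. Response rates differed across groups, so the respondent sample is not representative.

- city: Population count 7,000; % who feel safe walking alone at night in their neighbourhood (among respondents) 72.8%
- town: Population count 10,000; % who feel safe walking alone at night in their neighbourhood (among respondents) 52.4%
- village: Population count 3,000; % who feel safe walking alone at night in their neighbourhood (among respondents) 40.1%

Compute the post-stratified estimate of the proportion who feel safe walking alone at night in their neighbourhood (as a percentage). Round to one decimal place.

57.7%

Post-stratification weights by population share, not respondent share:
  city: (7,000/20,000) × 72.8 = 25.48
  town: (10,000/20,000) × 52.4 = 26.2
  village: (3,000/20,000) × 40.1 = 6.015
Post-stratified estimate = 57.695 → 57.7%.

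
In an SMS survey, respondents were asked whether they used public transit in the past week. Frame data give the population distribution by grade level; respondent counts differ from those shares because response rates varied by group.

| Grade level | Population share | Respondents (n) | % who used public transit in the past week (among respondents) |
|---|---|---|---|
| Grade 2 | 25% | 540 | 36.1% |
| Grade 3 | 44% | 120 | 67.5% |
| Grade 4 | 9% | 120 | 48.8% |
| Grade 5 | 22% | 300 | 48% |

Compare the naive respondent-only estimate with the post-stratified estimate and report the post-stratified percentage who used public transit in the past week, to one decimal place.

53.7%

Without adjustment, the pooled respondent share is:
  (540/1080)×36.1 + (120/1080)×67.5 + (120/1080)×48.8 + (300/1080)×48 = 44.3056%
Reweighting by population grade level shares:
  0.25×36.1 + 0.44×67.5 + 0.09×48.8 + 0.22×48 = 53.677%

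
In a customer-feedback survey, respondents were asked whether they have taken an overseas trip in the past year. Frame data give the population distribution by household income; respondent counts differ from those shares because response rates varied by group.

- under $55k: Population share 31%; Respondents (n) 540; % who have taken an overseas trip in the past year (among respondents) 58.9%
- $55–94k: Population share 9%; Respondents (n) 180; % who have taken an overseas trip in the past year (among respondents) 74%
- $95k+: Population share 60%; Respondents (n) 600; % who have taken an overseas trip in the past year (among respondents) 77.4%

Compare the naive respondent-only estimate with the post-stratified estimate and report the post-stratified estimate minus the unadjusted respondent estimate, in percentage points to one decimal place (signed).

+2.0 percentage points

Without adjustment, the pooled respondent share is:
  (540/1320)×58.9 + (180/1320)×74 + (600/1320)×77.4 = 69.3682%
Post-stratifying to population shares instead:
  0.31×58.9 + 0.09×74 + 0.6×77.4 = 71.359%
Difference = 71.359 − 69.3682 = 1.9908 pp.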